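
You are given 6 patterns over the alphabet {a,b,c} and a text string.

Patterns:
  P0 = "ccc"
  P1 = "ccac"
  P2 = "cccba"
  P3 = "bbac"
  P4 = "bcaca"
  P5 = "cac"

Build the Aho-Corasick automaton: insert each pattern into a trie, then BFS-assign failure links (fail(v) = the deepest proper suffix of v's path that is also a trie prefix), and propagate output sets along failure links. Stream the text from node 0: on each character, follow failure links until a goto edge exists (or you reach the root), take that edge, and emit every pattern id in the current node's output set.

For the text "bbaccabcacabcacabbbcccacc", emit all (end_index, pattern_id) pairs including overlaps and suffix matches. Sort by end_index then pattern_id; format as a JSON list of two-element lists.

Construct AC machine:
Trie (insert patterns):
  n0 'ε': b→8 c→1
  n1 'c': a→16 c→2
  n2 'cc': a→4 c→3
  n3 'ccc': b→6  ←P0
  n4 'cca': c→5
  n5 'ccac': ·  ←P1
  n6 'cccb': a→7
  n7 'cccba': ·  ←P2
  n8 'b': b→9 c→12
  n9 'bb': a→10
  n10 'bba': c→11
  n11 'bbac': ·  ←P3
  n12 'bc': a→13
  n13 'bca': c→14
  n14 'bcac': a→15
  n15 'bcaca': ·  ←P4
  n16 'ca': c→17
  n17 'cac': ·  ←P5

BFS fail/out derivation:
  n1('c'): parent n0 fail=0; on 'c' 0 → fail=0;  out ∅∪∅=∅
  n8('b'): parent n0 fail=0; on 'b' 0 → fail=0;  out ∅∪∅=∅
  n2('cc'): parent n1 fail=0; on 'c' 0 → fail=1;  out ∅∪∅=∅
  n9('bb'): parent n8 fail=0; on 'b' 0 → fail=8;  out ∅∪∅=∅
  n12('bc'): parent n8 fail=0; on 'c' 0 → fail=1;  out ∅∪∅=∅
  n16('ca'): parent n1 fail=0; on 'a' 0 → fail=0;  out ∅∪∅=∅
  n3('ccc'): parent n2 fail=1; on 'c' 1 → fail=2;  out {0}∪∅={0}
  n4('cca'): parent n2 fail=1; on 'a' 1 → fail=16;  out ∅∪∅=∅
  n10('bba'): parent n9 fail=8; on 'a' 8→0 → fail=0;  out ∅∪∅=∅
  n13('bca'): parent n12 fail=1; on 'a' 1 → fail=16;  out ∅∪∅=∅
  n17('cac'): parent n16 fail=0; on 'c' 0 → fail=1;  out {5}∪∅={5}
  n5('ccac'): parent n4 fail=16; on 'c' 16 → fail=17;  out {1}∪{5}={1,5}
  n6('cccb'): parent n3 fail=2; on 'b' 2→1→0 → fail=8;  out ∅∪∅=∅
  n11('bbac'): parent n10 fail=0; on 'c' 0 → fail=1;  out {3}∪∅={3}
  n14('bcac'): parent n13 fail=16; on 'c' 16 → fail=17;  out ∅∪{5}={5}
  n7('cccba'): parent n6 fail=8; on 'a' 8→0 → fail=0;  out {2}∪∅={2}
  n15('bcaca'): parent n14 fail=17; on 'a' 17→1 → fail=16;  out {4}∪∅={4}

Scan:
i=0 'b': node 0→8
i=1 'b': node 8→9
i=2 'a': node 9→10
i=3 'c': node 10→11  → match P3@[0:3]
i=4 'c': node 11→2 ·f
i=5 'a': node 2→4
i=6 'b': node 4→8 ·f
i=7 'c': node 8→12
i=8 'a': node 12→13
i=9 'c': node 13→14  → match P5@[7:9]
i=10 'a': node 14→15  → match P4@[6:10]
i=11 'b': node 15→8 ·f
i=12 'c': node 8→12
i=13 'a': node 12→13
i=14 'c': node 13→14  → match P5@[12:14]
i=15 'a': node 14→15  → match P4@[11:15]
i=16 'b': node 15→8 ·f
i=17 'b': node 8→9
i=18 'b': node 9→9 ·f
i=19 'c': node 9→12 ·f
i=20 'c': node 12→2 ·f
i=21 'c': node 2→3  → match P0@[19:21]
i=22 'a': node 3→4 ·f
i=23 'c': node 4→5  → match P1@[20:23],P5@[21:23]
i=24 'c': node 5→2 ·f

Matches: [[3,3],[9,5],[10,4],[14,5],[15,4],[21,0],[23,1],[23,5]]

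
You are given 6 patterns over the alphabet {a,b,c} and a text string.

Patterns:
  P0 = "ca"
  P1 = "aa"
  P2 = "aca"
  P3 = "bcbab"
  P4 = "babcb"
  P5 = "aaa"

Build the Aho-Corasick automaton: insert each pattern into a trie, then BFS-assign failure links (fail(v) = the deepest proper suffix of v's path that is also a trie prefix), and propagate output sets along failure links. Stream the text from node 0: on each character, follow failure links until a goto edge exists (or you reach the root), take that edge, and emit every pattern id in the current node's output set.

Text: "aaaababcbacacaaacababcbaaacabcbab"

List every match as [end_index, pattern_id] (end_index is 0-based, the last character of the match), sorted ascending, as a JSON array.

Build:
Trie (insert patterns):
  n0 'ε': a→3 b→7 c→1
  n1 'c': a→2
  n2 'ca': ·  [P0 ends]
  n3 'a': a→4 c→5
  n4 'aa': a→16  [P1 ends]
  n5 'ac': a→6
  n6 'aca': ·  [P2 ends]
  n7 'b': a→12 c→8
  n8 'bc': b→9
  n9 'bcb': a→10
  n10 'bcba': b→11
  n11 'bcbab': ·  [P3 ends]
  n12 'ba': b→13
  n13 'bab': c→14
  n14 'babc': b→15
  n15 'babcb': ·  [P4 ends]
  n16 'aaa': ·  [P5 ends]

BFS fail/out derivation:
  n1('c'): parent n0 fail=0; on 'c' 0 → fail=0;  out ∅∪∅=∅
  n3('a'): parent n0 fail=0; on 'a' 0 → fail=0;  out ∅∪∅=∅
  n7('b'): parent n0 fail=0; on 'b' 0 → fail=0;  out ∅∪∅=∅
  n2('ca'): parent n1 fail=0; on 'a' 0 → fail=3;  out {0}∪∅={0}
  n4('aa'): parent n3 fail=0; on 'a' 0 → fail=3;  out {1}∪∅={1}
  n5('ac'): parent n3 fail=0; on 'c' 0 → fail=1;  out ∅∪∅=∅
  n8('bc'): parent n7 fail=0; on 'c' 0 → fail=1;  out ∅∪∅=∅
  n12('ba'): parent n7 fail=0; on 'a' 0 → fail=3;  out ∅∪∅=∅
  n6('aca'): parent n5 fail=1; on 'a' 1 → fail=2;  out {2}∪{0}={0,2}
  n9('bcb'): parent n8 fail=1; on 'b' 1→0 → fail=7;  out ∅∪∅=∅
  n13('bab'): parent n12 fail=3; on 'b' 3→0 → fail=7;  out ∅∪∅=∅
  n16('aaa'): parent n4 fail=3; on 'a' 3 → fail=4;  out {5}∪{1}={1,5}
  n10('bcba'): parent n9 fail=7; on 'a' 7 → fail=12;  out ∅∪∅=∅
  n14('babc'): parent n13 fail=7; on 'c' 7 → fail=8;  out ∅∪∅=∅
  n11('bcbab'): parent n10 fail=12; on 'b' 12 → fail=13;  out {3}∪∅={3}
  n15('babcb'): parent n14 fail=8; on 'b' 8 → fail=9;  out {4}∪∅={4}

Text stream:
i=0 'a': node 0→3
i=1 'a': node 3→4  ** P1@[0:1]
i=2 'a': node 4→16  ** P1@[1:2],P5@[0:2]
i=3 'a': node 16→16 ·f  ** P1@[2:3],P5@[1:3]
i=4 'b': node 16→7 ·f
i=5 'a': node 7→12
i=6 'b': node 12→13
i=7 'c': node 13→14
i=8 'b': node 14→15  ** P4@[4:8]
i=9 'a': node 15→10 ·f
i=10 'c': node 10→5 ·f
i=11 'a': node 5→6  ** P0@[10:11],P2@[9:11]
i=12 'c': node 6→5 ·f
i=13 'a': node 5→6  ** P0@[12:13],P2@[11:13]
i=14 'a': node 6→4 ·f  ** P1@[13:14]
i=15 'a': node 4→16  ** P1@[14:15],P5@[13:15]
i=16 'c': node 16→5 ·f
i=17 'a': node 5→6  ** P0@[16:17],P2@[15:17]
i=18 'b': node 6→7 ·f
i=19 'a': node 7→12
i=20 'b': node 12→13
i=21 'c': node 13→14
i=22 'b': node 14→15  ** P4@[18:22]
i=23 'a': node 15→10 ·f
i=24 'a': node 10→4 ·f  ** P1@[23:24]
i=25 'a': node 4→16  ** P1@[24:25],P5@[23:25]
i=26 'c': node 16→5 ·f
i=27 'a': node 5→6  ** P0@[26:27],P2@[25:27]
i=28 'b': node 6→7 ·f
i=29 'c': node 7→8
i=30 'b': node 8→9
i=31 'a': node 9→10
i=32 'b': node 10→11  ** P3@[28:32]

All matches (sorted): [[1,1],[2,1],[2,5],[3,1],[3,5],[8,4],[11,0],[11,2],[13,0],[13,2],[14,1],[15,1],[15,5],[17,0],[17,2],[22,4],[24,1],[25,1],[25,5],[27,0],[27,2],[32,3]]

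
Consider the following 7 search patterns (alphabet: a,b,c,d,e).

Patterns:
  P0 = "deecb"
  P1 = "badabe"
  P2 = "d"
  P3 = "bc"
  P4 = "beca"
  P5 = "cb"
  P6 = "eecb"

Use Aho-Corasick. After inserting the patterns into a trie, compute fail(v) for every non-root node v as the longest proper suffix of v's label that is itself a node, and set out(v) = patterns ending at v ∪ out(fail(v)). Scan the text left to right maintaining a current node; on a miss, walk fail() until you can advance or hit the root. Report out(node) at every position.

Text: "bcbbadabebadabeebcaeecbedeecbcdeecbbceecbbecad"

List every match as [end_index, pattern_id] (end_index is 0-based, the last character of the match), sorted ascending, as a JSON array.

Construct AC machine:
Trie (insert patterns):
  0='ε' goto b→6 c→16 d→1 e→18
  1='d' goto e→2  [P2 ends]
  2='de' goto e→3
  3='dee' goto c→4
  4='deec' goto b→5
  5='deecb' goto ·  [P0 ends]
  6='b' goto a→7 c→12 e→13
  7='ba' goto d→8
  8='bad' goto a→9
  9='bada' goto b→10
  10='badab' goto e→11
  11='badabe' goto ·  [P1 ends]
  12='bc' goto ·  [P3 ends]
  13='be' goto c→14
  14='bec' goto a→15
  15='beca' goto ·  [P4 ends]
  16='c' goto b→17
  17='cb' goto ·  [P5 ends]
  18='e' goto e→19
  19='ee' goto c→20
  20='eec' goto b→21
  21='eecb' goto ·  [P6 ends]

BFS fail/out derivation:
  fail(1) 'd': from fail(0)=0 chase 'd': 0 ⇒ 0;  out={2}∪out(0)={2}
  fail(6) 'b': from fail(0)=0 chase 'b': 0 ⇒ 0;  out=∅∪out(0)=∅
  fail(16) 'c': from fail(0)=0 chase 'c': 0 ⇒ 0;  out=∅∪out(0)=∅
  fail(18) 'e': from fail(0)=0 chase 'e': 0 ⇒ 0;  out=∅∪out(0)=∅
  fail(2) 'de': from fail(1)=0 chase 'e': 0 ⇒ 18;  out=∅∪out(18)=∅
  fail(7) 'ba': from fail(6)=0 chase 'a': 0 ⇒ 0;  out=∅∪out(0)=∅
  fail(12) 'bc': from fail(6)=0 chase 'c': 0 ⇒ 16;  out={3}∪out(16)={3}
  fail(13) 'be': from fail(6)=0 chase 'e': 0 ⇒ 18;  out=∅∪out(18)=∅
  fail(17) 'cb': from fail(16)=0 chase 'b': 0 ⇒ 6;  out={5}∪out(6)={5}
  fail(19) 'ee': from fail(18)=0 chase 'e': 0 ⇒ 18;  out=∅∪out(18)=∅
  fail(3) 'dee': from fail(2)=18 chase 'e': 18 ⇒ 19;  out=∅∪out(19)=∅
  fail(8) 'bad': from fail(7)=0 chase 'd': 0 ⇒ 1;  out=∅∪out(1)={2}
  fail(14) 'bec': from fail(13)=18 chase 'c': 18→0 ⇒ 16;  out=∅∪out(16)=∅
  fail(20) 'eec': from fail(19)=18 chase 'c': 18→0 ⇒ 16;  out=∅∪out(16)=∅
  fail(4) 'deec': from fail(3)=19 chase 'c': 19 ⇒ 20;  out=∅∪out(20)=∅
  fail(9) 'bada': from fail(8)=1 chase 'a': 1→0 ⇒ 0;  out=∅∪out(0)=∅
  fail(15) 'beca': from fail(14)=16 chase 'a': 16→0 ⇒ 0;  out={4}∪out(0)={4}
  fail(21) 'eecb': from fail(20)=16 chase 'b': 16 ⇒ 17;  out={6}∪out(17)={5,6}
  fail(5) 'deecb': from fail(4)=20 chase 'b': 20 ⇒ 21;  out={0}∪out(21)={0,5,6}
  fail(10) 'badab': from fail(9)=0 chase 'b': 0 ⇒ 6;  out=∅∪out(6)=∅
  fail(11) 'badabe': from fail(10)=6 chase 'e': 6 ⇒ 13;  out={1}∪out(13)={1}

Scan:
pos 0 'b': at 6
pos 1 'c': at 12  → match P3@[0:1]
pos 2 'b': at 17 ·f  → match P5@[1:2]
pos 3 'b': at 6 ·f
pos 4 'a': at 7
pos 5 'd': at 8  → match P2@[5:5]
pos 6 'a': at 9
pos 7 'b': at 10
pos 8 'e': at 11  → match P1@[3:8]
pos 9 'b': at 6 ·f
pos 10 'a': at 7
pos 11 'd': at 8  → match P2@[11:11]
pos 12 'a': at 9
pos 13 'b': at 10
pos 14 'e': at 11  → match P1@[9:14]
pos 15 'e': at 19 ·f
pos 16 'b': at 6 ·f
pos 17 'c': at 12  → match P3@[16:17]
pos 18 'a': at 0 ·f
pos 19 'e': at 18
pos 20 'e': at 19
pos 21 'c': at 20
pos 22 'b': at 21  → match P5@[21:22],P6@[19:22]
pos 23 'e': at 13 ·f
pos 24 'd': at 1 ·f  → match P2@[24:24]
pos 25 'e': at 2
pos 26 'e': at 3
pos 27 'c': at 4
pos 28 'b': at 5  → match P0@[24:28],P5@[27:28],P6@[25:28]
pos 29 'c': at 12 ·f  → match P3@[28:29]
pos 30 'd': at 1 ·f  → match P2@[30:30]
pos 31 'e': at 2
pos 32 'e': at 3
pos 33 'c': at 4
pos 34 'b': at 5  → match P0@[30:34],P5@[33:34],P6@[31:34]
pos 35 'b': at 6 ·f
pos 36 'c': at 12  → match P3@[35:36]
pos 37 'e': at 18 ·f
pos 38 'e': at 19
pos 39 'c': at 20
pos 40 'b': at 21  → match P5@[39:40],P6@[37:40]
pos 41 'b': at 6 ·f
pos 42 'e': at 13
pos 43 'c': at 14
pos 44 'a': at 15  → match P4@[41:44]
pos 45 'd': at 1 ·f  → match P2@[45:45]

Matches: [[1,3],[2,5],[5,2],[8,1],[11,2],[14,1],[17,3],[22,5],[22,6],[24,2],[28,0],[28,5],[28,6],[29,3],[30,2],[34,0],[34,5],[34,6],[36,3],[40,5],[40,6],[44,4],[45,2]]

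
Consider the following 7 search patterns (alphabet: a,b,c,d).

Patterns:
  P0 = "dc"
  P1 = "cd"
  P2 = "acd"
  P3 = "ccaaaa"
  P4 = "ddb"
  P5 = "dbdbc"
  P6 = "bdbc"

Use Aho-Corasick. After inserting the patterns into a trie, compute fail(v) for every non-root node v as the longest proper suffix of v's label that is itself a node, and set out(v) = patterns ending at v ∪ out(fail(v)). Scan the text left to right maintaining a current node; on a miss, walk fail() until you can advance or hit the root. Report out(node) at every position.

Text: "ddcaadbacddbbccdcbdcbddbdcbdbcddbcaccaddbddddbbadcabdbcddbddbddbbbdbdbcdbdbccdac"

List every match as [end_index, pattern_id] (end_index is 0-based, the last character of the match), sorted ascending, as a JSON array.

Construct AC machine:
Trie nodes:
  n0 'ε': a→5 b→19 c→3 d→1
  n1 'd': b→15 c→2 d→13
  n2 'dc': ·  [P0 ends]
  n3 'c': c→8 d→4
  n4 'cd': ·  [P1 ends]
  n5 'a': c→6
  n6 'ac': d→7
  n7 'acd': ·  [P2 ends]
  n8 'cc': a→9
  n9 'cca': a→10
  n10 'ccaa': a→11
  n11 'ccaaa': a→12
  n12 'ccaaaa': ·  [P3 ends]
  n13 'dd': b→14
  n14 'ddb': ·  [P4 ends]
  n15 'db': d→16
  n16 'dbd': b→17
  n17 'dbdb': c→18
  n18 'dbdbc': ·  [P5 ends]
  n19 'b': d→20
  n20 'bd': b→21
  n21 'bdb': c→22
  n22 'bdbc': ·  [P6 ends]

BFS fail/out derivation:
  n1('d'): parent n0 fail=0; on 'd' 0 → fail=0;  out ∅∪∅=∅
  n3('c'): parent n0 fail=0; on 'c' 0 → fail=0;  out ∅∪∅=∅
  n5('a'): parent n0 fail=0; on 'a' 0 → fail=0;  out ∅∪∅=∅
  n19('b'): parent n0 fail=0; on 'b' 0 → fail=0;  out ∅∪∅=∅
  n2('dc'): parent n1 fail=0; on 'c' 0 → fail=3;  out {0}∪∅={0}
  n4('cd'): parent n3 fail=0; on 'd' 0 → fail=1;  out {1}∪∅={1}
  n6('ac'): parent n5 fail=0; on 'c' 0 → fail=3;  out ∅∪∅=∅
  n8('cc'): parent n3 fail=0; on 'c' 0 → fail=3;  out ∅∪∅=∅
  n13('dd'): parent n1 fail=0; on 'd' 0 → fail=1;  out ∅∪∅=∅
  n15('db'): parent n1 fail=0; on 'b' 0 → fail=19;  out ∅∪∅=∅
  n20('bd'): parent n19 fail=0; on 'd' 0 → fail=1;  out ∅∪∅=∅
  n7('acd'): parent n6 fail=3; on 'd' 3 → fail=4;  out {2}∪{1}={1,2}
  n9('cca'): parent n8 fail=3; on 'a' 3→0 → fail=5;  out ∅∪∅=∅
  n14('ddb'): parent n13 fail=1; on 'b' 1 → fail=15;  out {4}∪∅={4}
  n16('dbd'): parent n15 fail=19; on 'd' 19 → fail=20;  out ∅∪∅=∅
  n21('bdb'): parent n20 fail=1; on 'b' 1 → fail=15;  out ∅∪∅=∅
  n10('ccaa'): parent n9 fail=5; on 'a' 5→0 → fail=5;  out ∅∪∅=∅
  n17('dbdb'): parent n16 fail=20; on 'b' 20 → fail=21;  out ∅∪∅=∅
  n22('bdbc'): parent n21 fail=15; on 'c' 15→19→0 → fail=3;  out {6}∪∅={6}
  n11('ccaaa'): parent n10 fail=5; on 'a' 5→0 → fail=5;  out ∅∪∅=∅
  n18('dbdbc'): parent n17 fail=21; on 'c' 21 → fail=22;  out {5}∪{6}={5,6}
  n12('ccaaaa'): parent n11 fail=5; on 'a' 5→0 → fail=5;  out {3}∪∅={3}

Text stream:
pos 0 'd': at 1
pos 1 'd': at 13
pos 2 'c': at 2 ·f  ** P0@[1:2]
pos 3 'a': at 5 ·f
pos 4 'a': at 5 ·f
pos 5 'd': at 1 ·f
pos 6 'b': at 15
pos 7 'a': at 5 ·f
pos 8 'c': at 6
pos 9 'd': at 7  ** P1@[8:9],P2@[7:9]
pos 10 'd': at 13 ·f
pos 11 'b': at 14  ** P4@[9:11]
pos 12 'b': at 19 ·f
pos 13 'c': at 3 ·f
pos 14 'c': at 8
pos 15 'd': at 4 ·f  ** P1@[14:15]
pos 16 'c': at 2 ·f  ** P0@[15:16]
pos 17 'b': at 19 ·f
pos 18 'd': at 20
pos 19 'c': at 2 ·f  ** P0@[18:19]
pos 20 'b': at 19 ·f
pos 21 'd': at 20
pos 22 'd': at 13 ·f
pos 23 'b': at 14  ** P4@[21:23]
pos 24 'd': at 16 ·f
pos 25 'c': at 2 ·f  ** P0@[24:25]
pos 26 'b': at 19 ·f
pos 27 'd': at 20
pos 28 'b': at 21
pos 29 'c': at 22  ** P6@[26:29]
pos 30 'd': at 4 ·f  ** P1@[29:30]
pos 31 'd': at 13 ·f
pos 32 'b': at 14  ** P4@[30:32]
pos 33 'c': at 3 ·f
pos 34 'a': at 5 ·f
pos 35 'c': at 6
pos 36 'c': at 8 ·f
pos 37 'a': at 9
pos 38 'd': at 1 ·f
pos 39 'd': at 13
pos 40 'b': at 14  ** P4@[38:40]
pos 41 'd': at 16 ·f
pos 42 'd': at 13 ·f
pos 43 'd': at 13 ·f
pos 44 'd': at 13 ·f
pos 45 'b': at 14  ** P4@[43:45]
pos 46 'b': at 19 ·f
pos 47 'a': at 5 ·f
pos 48 'd': at 1 ·f
pos 49 'c': at 2  ** P0@[48:49]
pos 50 'a': at 5 ·f
pos 51 'b': at 19 ·f
pos 52 'd': at 20
pos 53 'b': at 21
pos 54 'c': at 22  ** P6@[51:54]
pos 55 'd': at 4 ·f  ** P1@[54:55]
pos 56 'd': at 13 ·f
pos 57 'b': at 14  ** P4@[55:57]
pos 58 'd': at 16 ·f
pos 59 'd': at 13 ·f
pos 60 'b': at 14  ** P4@[58:60]
pos 61 'd': at 16 ·f
pos 62 'd': at 13 ·f
pos 63 'b': at 14  ** P4@[61:63]
pos 64 'b': at 19 ·f
pos 65 'b': at 19 ·f
pos 66 'd': at 20
pos 67 'b': at 21
pos 68 'd': at 16 ·f
pos 69 'b': at 17
pos 70 'c': at 18  ** P5@[66:70],P6@[67:70]
pos 71 'd': at 4 ·f  ** P1@[70:71]
pos 72 'b': at 15 ·f
pos 73 'd': at 16
pos 74 'b': at 17
pos 75 'c': at 18  ** P5@[71:75],P6@[72:75]
pos 76 'c': at 8 ·f
pos 77 'd': at 4 ·f  ** P1@[76:77]
pos 78 'a': at 5 ·f
pos 79 'c': at 6

Matches: [[2,0],[9,1],[9,2],[11,4],[15,1],[16,0],[19,0],[23,4],[25,0],[29,6],[30,1],[32,4],[40,4],[45,4],[49,0],[54,6],[55,1],[57,4],[60,4],[63,4],[70,5],[70,6],[71,1],[75,5],[75,6],[77,1]]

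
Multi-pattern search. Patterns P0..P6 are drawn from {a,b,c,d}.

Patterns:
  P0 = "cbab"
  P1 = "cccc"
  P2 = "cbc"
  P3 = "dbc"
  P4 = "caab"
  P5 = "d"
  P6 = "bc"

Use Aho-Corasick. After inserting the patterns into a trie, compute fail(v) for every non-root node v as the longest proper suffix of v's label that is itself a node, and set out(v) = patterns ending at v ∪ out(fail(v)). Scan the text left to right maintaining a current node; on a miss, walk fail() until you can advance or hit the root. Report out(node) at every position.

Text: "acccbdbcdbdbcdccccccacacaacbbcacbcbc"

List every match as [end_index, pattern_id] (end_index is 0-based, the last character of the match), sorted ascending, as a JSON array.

Build:
Trie nodes:
  0='ε' goto b→15 c→1 d→9
  1='c' goto a→12 b→2 c→5
  2='cb' goto a→3 c→8
  3='cba' goto b→4
  4='cbab' goto ·  ←P0
  5='cc' goto c→6
  6='ccc' goto c→7
  7='cccc' goto ·  ←P1
  8='cbc' goto ·  ←P2
  9='d' goto b→10  ←P5
  10='db' goto c→11
  11='dbc' goto ·  ←P3
  12='ca' goto a→13
  13='caa' goto b→14
  14='caab' goto ·  ←P4
  15='b' goto c→16
  16='bc' goto ·  ←P6

Failure links (BFS by depth):
  fail(1) 'c': from fail(0)=0 chase 'c': 0 ⇒ 0;  out=∅∪out(0)=∅
  fail(9) 'd': from fail(0)=0 chase 'd': 0 ⇒ 0;  out={5}∪out(0)={5}
  fail(15) 'b': from fail(0)=0 chase 'b': 0 ⇒ 0;  out=∅∪out(0)=∅
  fail(2) 'cb': from fail(1)=0 chase 'b': 0 ⇒ 15;  out=∅∪out(15)=∅
  fail(5) 'cc': from fail(1)=0 chase 'c': 0 ⇒ 1;  out=∅∪out(1)=∅
  fail(10) 'db': from fail(9)=0 chase 'b': 0 ⇒ 15;  out=∅∪out(15)=∅
  fail(12) 'ca': from fail(1)=0 chase 'a': 0 ⇒ 0;  out=∅∪out(0)=∅
  fail(16) 'bc': from fail(15)=0 chase 'c': 0 ⇒ 1;  out={6}∪out(1)={6}
  fail(3) 'cba': from fail(2)=15 chase 'a': 15→0 ⇒ 0;  out=∅∪out(0)=∅
  fail(6) 'ccc': from fail(5)=1 chase 'c': 1 ⇒ 5;  out=∅∪out(5)=∅
  fail(8) 'cbc': from fail(2)=15 chase 'c': 15 ⇒ 16;  out={2}∪out(16)={2,6}
  fail(11) 'dbc': from fail(10)=15 chase 'c': 15 ⇒ 16;  out={3}∪out(16)={3,6}
  fail(13) 'caa': from fail(12)=0 chase 'a': 0 ⇒ 0;  out=∅∪out(0)=∅
  fail(4) 'cbab': from fail(3)=0 chase 'b': 0 ⇒ 15;  out={0}∪out(15)={0}
  fail(7) 'cccc': from fail(6)=5 chase 'c': 5 ⇒ 6;  out={1}∪out(6)={1}
  fail(14) 'caab': from fail(13)=0 chase 'b': 0 ⇒ 15;  out={4}∪out(15)={4}

Scan:
i=0 'a': node 0→0
i=1 'c': node 0→1
i=2 'c': node 1→5
i=3 'c': node 5→6
i=4 'b': node 6→2 (fail-walked)
i=5 'd': node 2→9 (fail-walked)  → match P5@[5:5]
i=6 'b': node 9→10
i=7 'c': node 10→11  → match P3@[5:7],P6@[6:7]
i=8 'd': node 11→9 (fail-walked)  → match P5@[8:8]
i=9 'b': node 9→10
i=10 'd': node 10→9 (fail-walked)  → match P5@[10:10]
i=11 'b': node 9→10
i=12 'c': node 10→11  → match P3@[10:12],P6@[11:12]
i=13 'd': node 11→9 (fail-walked)  → match P5@[13:13]
i=14 'c': node 9→1 (fail-walked)
i=15 'c': node 1→5
i=16 'c': node 5→6
i=17 'c': node 6→7  → match P1@[14:17]
i=18 'c': node 7→7 (fail-walked)  → match P1@[15:18]
i=19 'c': node 7→7 (fail-walked)  → match P1@[16:19]
i=20 'a': node 7→12 (fail-walked)
i=21 'c': node 12→1 (fail-walked)
i=22 'a': node 1→12
i=23 'c': node 12→1 (fail-walked)
i=24 'a': node 1→12
i=25 'a': node 12→13
i=26 'c': node 13→1 (fail-walked)
i=27 'b': node 1→2
i=28 'b': node 2→15 (fail-walked)
i=29 'c': node 15→16  → match P6@[28:29]
i=30 'a': node 16→12 (fail-walked)
i=31 'c': node 12→1 (fail-walked)
i=32 'b': node 1→2
i=33 'c': node 2→8  → match P2@[31:33],P6@[32:33]
i=34 'b': node 8→2 (fail-walked)
i=35 'c': node 2→8  → match P2@[33:35],P6@[34:35]

All matches (sorted): [[5,5],[7,3],[7,6],[8,5],[10,5],[12,3],[12,6],[13,5],[17,1],[18,1],[19,1],[29,6],[33,2],[33,6],[35,2],[35,6]]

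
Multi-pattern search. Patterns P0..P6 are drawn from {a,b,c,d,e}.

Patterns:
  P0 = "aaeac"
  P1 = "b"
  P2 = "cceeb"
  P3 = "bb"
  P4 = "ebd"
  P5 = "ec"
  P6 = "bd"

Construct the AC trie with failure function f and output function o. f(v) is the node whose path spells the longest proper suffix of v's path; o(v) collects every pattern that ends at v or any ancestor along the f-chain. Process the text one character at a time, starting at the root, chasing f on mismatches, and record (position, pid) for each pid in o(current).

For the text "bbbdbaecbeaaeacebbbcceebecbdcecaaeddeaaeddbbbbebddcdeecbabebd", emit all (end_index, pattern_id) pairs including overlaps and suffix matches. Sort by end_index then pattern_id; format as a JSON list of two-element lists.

Construct AC machine:
Trie nodes:
  0='ε' goto a→1 b→6 c→7 e→13
  1='a' goto a→2
  2='aa' goto e→3
  3='aae' goto a→4
  4='aaea' goto c→5
  5='aaeac' goto ·  [P0 ends]
  6='b' goto b→12 d→17  [P1 ends]
  7='c' goto c→8
  8='cc' goto e→9
  9='cce' goto e→10
  10='ccee' goto b→11
  11='cceeb' goto ·  [P2 ends]
  12='bb' goto ·  [P3 ends]
  13='e' goto b→14 c→16
  14='eb' goto d→15
  15='ebd' goto ·  [P4 ends]
  16='ec' goto ·  [P5 ends]
  17='bd' goto ·  [P6 ends]

Failure links (BFS by depth):
  n1('a'): parent n0 fail=0; on 'a' 0 → fail=0;  out ∅∪∅=∅
  n6('b'): parent n0 fail=0; on 'b' 0 → fail=0;  out {1}∪∅={1}
  n7('c'): parent n0 fail=0; on 'c' 0 → fail=0;  out ∅∪∅=∅
  n13('e'): parent n0 fail=0; on 'e' 0 → fail=0;  out ∅∪∅=∅
  n2('aa'): parent n1 fail=0; on 'a' 0 → fail=1;  out ∅∪∅=∅
  n8('cc'): parent n7 fail=0; on 'c' 0 → fail=7;  out ∅∪∅=∅
  n12('bb'): parent n6 fail=0; on 'b' 0 → fail=6;  out {3}∪{1}={1,3}
  n14('eb'): parent n13 fail=0; on 'b' 0 → fail=6;  out ∅∪{1}={1}
  n16('ec'): parent n13 fail=0; on 'c' 0 → fail=7;  out {5}∪∅={5}
  n17('bd'): parent n6 fail=0; on 'd' 0 → fail=0;  out {6}∪∅={6}
  n3('aae'): parent n2 fail=1; on 'e' 1→0 → fail=13;  out ∅∪∅=∅
  n9('cce'): parent n8 fail=7; on 'e' 7→0 → fail=13;  out ∅∪∅=∅
  n15('ebd'): parent n14 fail=6; on 'd' 6 → fail=17;  out {4}∪{6}={4,6}
  n4('aaea'): parent n3 fail=13; on 'a' 13→0 → fail=1;  out ∅∪∅=∅
  n10('ccee'): parent n9 fail=13; on 'e' 13→0 → fail=13;  out ∅∪∅=∅
  n5('aaeac'): parent n4 fail=1; on 'c' 1→0 → fail=7;  out {0}∪∅={0}
  n11('cceeb'): parent n10 fail=13; on 'b' 13 → fail=14;  out {2}∪{1}={1,2}

Scan:
i=0 'b': node 0→6  ** P1@[0:0]
i=1 'b': node 6→12  ** P1@[1:1],P3@[0:1]
i=2 'b': node 12→12 (fail-walked)  ** P1@[2:2],P3@[1:2]
i=3 'd': node 12→17 (fail-walked)  ** P6@[2:3]
i=4 'b': node 17→6 (fail-walked)  ** P1@[4:4]
i=5 'a': node 6→1 (fail-walked)
i=6 'e': node 1→13 (fail-walked)
i=7 'c': node 13→16  ** P5@[6:7]
i=8 'b': node 16→6 (fail-walked)  ** P1@[8:8]
i=9 'e': node 6→13 (fail-walked)
i=10 'a': node 13→1 (fail-walked)
i=11 'a': node 1→2
i=12 'e': node 2→3
i=13 'a': node 3→4
i=14 'c': node 4→5  ** P0@[10:14]
i=15 'e': node 5→13 (fail-walked)
i=16 'b': node 13→14  ** P1@[16:16]
i=17 'b': node 14→12 (fail-walked)  ** P1@[17:17],P3@[16:17]
i=18 'b': node 12→12 (fail-walked)  ** P1@[18:18],P3@[17:18]
i=19 'c': node 12→7 (fail-walked)
i=20 'c': node 7→8
i=21 'e': node 8→9
i=22 'e': node 9→10
i=23 'b': node 10→11  ** P1@[23:23],P2@[19:23]
i=24 'e': node 11→13 (fail-walked)
i=25 'c': node 13→16  ** P5@[24:25]
i=26 'b': node 16→6 (fail-walked)  ** P1@[26:26]
i=27 'd': node 6→17  ** P6@[26:27]
i=28 'c': node 17→7 (fail-walked)
i=29 'e': node 7→13 (fail-walked)
i=30 'c': node 13→16  ** P5@[29:30]
i=31 'a': node 16→1 (fail-walked)
i=32 'a': node 1→2
i=33 'e': node 2→3
i=34 'd': node 3→0 (fail-walked)
i=35 'd': node 0→0
i=36 'e': node 0→13
i=37 'a': node 13→1 (fail-walked)
i=38 'a': node 1→2
i=39 'e': node 2→3
i=40 'd': node 3→0 (fail-walked)
i=41 'd': node 0→0
i=42 'b': node 0→6  ** P1@[42:42]
i=43 'b': node 6→12  ** P1@[43:43],P3@[42:43]
i=44 'b': node 12→12 (fail-walked)  ** P1@[44:44],P3@[43:44]
i=45 'b': node 12→12 (fail-walked)  ** P1@[45:45],P3@[44:45]
i=46 'e': node 12→13 (fail-walked)
i=47 'b': node 13→14  ** P1@[47:47]
i=48 'd': node 14→15  ** P4@[46:48],P6@[47:48]
i=49 'd': node 15→0 (fail-walked)
i=50 'c': node 0→7
i=51 'd': node 7→0 (fail-walked)
i=52 'e': node 0→13
i=53 'e': node 13→13 (fail-walked)
i=54 'c': node 13→16  ** P5@[53:54]
i=55 'b': node 16→6 (fail-walked)  ** P1@[55:55]
i=56 'a': node 6→1 (fail-walked)
i=57 'b': node 1→6 (fail-walked)  ** P1@[57:57]
i=58 'e': node 6→13 (fail-walked)
i=59 'b': node 13→14  ** P1@[59:59]
i=60 'd': node 14→15  ** P4@[58:60],P6@[59:60]

Matches: [[0,1],[1,1],[1,3],[2,1],[2,3],[3,6],[4,1],[7,5],[8,1],[14,0],[16,1],[17,1],[17,3],[18,1],[18,3],[23,1],[23,2],[25,5],[26,1],[27,6],[30,5],[42,1],[43,1],[43,3],[44,1],[44,3],[45,1],[45,3],[47,1],[48,4],[48,6],[54,5],[55,1],[57,1],[59,1],[60,4],[60,6]]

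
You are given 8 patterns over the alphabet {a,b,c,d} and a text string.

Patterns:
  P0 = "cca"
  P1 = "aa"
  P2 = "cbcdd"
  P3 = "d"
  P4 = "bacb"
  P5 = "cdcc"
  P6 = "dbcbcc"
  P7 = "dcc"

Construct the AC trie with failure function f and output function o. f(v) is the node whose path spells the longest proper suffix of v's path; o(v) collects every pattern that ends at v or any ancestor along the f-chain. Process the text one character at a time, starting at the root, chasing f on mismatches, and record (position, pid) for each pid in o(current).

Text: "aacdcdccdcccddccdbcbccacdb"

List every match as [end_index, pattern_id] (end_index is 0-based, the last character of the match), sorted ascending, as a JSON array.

Build automaton:
Trie (insert patterns):
  0='ε' goto a→4 b→11 c→1 d→10
  1='c' goto b→6 c→2 d→15
  2='cc' goto a→3
  3='cca' goto ·  ←P0
  4='a' goto a→5
  5='aa' goto ·  ←P1
  6='cb' goto c→7
  7='cbc' goto d→8
  8='cbcd' goto d→9
  9='cbcdd' goto ·  ←P2
  10='d' goto b→18 c→23  ←P3
  11='b' goto a→12
  12='ba' goto c→13
  13='bac' goto b→14
  14='bacb' goto ·  ←P4
  15='cd' goto c→16
  16='cdc' goto c→17
  17='cdcc' goto ·  ←P5
  18='db' goto c→19
  19='dbc' goto b→20
  20='dbcb' goto c→21
  21='dbcbc' goto c→22
  22='dbcbcc' goto ·  ←P6
  23='dc' goto c→24
  24='dcc' goto ·  ←P7

Failure links (BFS by depth):
  n1('c'): parent n0 fail=0; on 'c' 0 → fail=0;  out ∅∪∅=∅
  n4('a'): parent n0 fail=0; on 'a' 0 → fail=0;  out ∅∪∅=∅
  n10('d'): parent n0 fail=0; on 'd' 0 → fail=0;  out {3}∪∅={3}
  n11('b'): parent n0 fail=0; on 'b' 0 → fail=0;  out ∅∪∅=∅
  n2('cc'): parent n1 fail=0; on 'c' 0 → fail=1;  out ∅∪∅=∅
  n5('aa'): parent n4 fail=0; on 'a' 0 → fail=4;  out {1}∪∅={1}
  n6('cb'): parent n1 fail=0; on 'b' 0 → fail=11;  out ∅∪∅=∅
  n12('ba'): parent n11 fail=0; on 'a' 0 → fail=4;  out ∅∪∅=∅
  n15('cd'): parent n1 fail=0; on 'd' 0 → fail=10;  out ∅∪{3}={3}
  n18('db'): parent n10 fail=0; on 'b' 0 → fail=11;  out ∅∪∅=∅
  n23('dc'): parent n10 fail=0; on 'c' 0 → fail=1;  out ∅∪∅=∅
  n3('cca'): parent n2 fail=1; on 'a' 1→0 → fail=4;  out {0}∪∅={0}
  n7('cbc'): parent n6 fail=11; on 'c' 11→0 → fail=1;  out ∅∪∅=∅
  n13('bac'): parent n12 fail=4; on 'c' 4→0 → fail=1;  out ∅∪∅=∅
  n16('cdc'): parent n15 fail=10; on 'c' 10 → fail=23;  out ∅∪∅=∅
  n19('dbc'): parent n18 fail=11; on 'c' 11→0 → fail=1;  out ∅∪∅=∅
  n24('dcc'): parent n23 fail=1; on 'c' 1 → fail=2;  out {7}∪∅={7}
  n8('cbcd'): parent n7 fail=1; on 'd' 1 → fail=15;  out ∅∪{3}={3}
  n14('bacb'): parent n13 fail=1; on 'b' 1 → fail=6;  out {4}∪∅={4}
  n17('cdcc'): parent n16 fail=23; on 'c' 23 → fail=24;  out {5}∪{7}={5,7}
  n20('dbcb'): parent n19 fail=1; on 'b' 1 → fail=6;  out ∅∪∅=∅
  n9('cbcdd'): parent n8 fail=15; on 'd' 15→10→0 → fail=10;  out {2}∪{3}={2,3}
  n21('dbcbc'): parent n20 fail=6; on 'c' 6 → fail=7;  out ∅∪∅=∅
  n22('dbcbcc'): parent n21 fail=7; on 'c' 7→1 → fail=2;  out {6}∪∅={6}

Scan:
pos 0 'a': at 4
pos 1 'a': at 5  ** P1@[0:1]
pos 2 'c': at 1 (via fail)
pos 3 'd': at 15  ** P3@[3:3]
pos 4 'c': at 16
pos 5 'd': at 15 (via fail)  ** P3@[5:5]
pos 6 'c': at 16
pos 7 'c': at 17  ** P5@[4:7],P7@[5:7]
pos 8 'd': at 15 (via fail)  ** P3@[8:8]
pos 9 'c': at 16
pos 10 'c': at 17  ** P5@[7:10],P7@[8:10]
pos 11 'c': at 2 (via fail)
pos 12 'd': at 15 (via fail)  ** P3@[12:12]
pos 13 'd': at 10 (via fail)  ** P3@[13:13]
pos 14 'c': at 23
pos 15 'c': at 24  ** P7@[13:15]
pos 16 'd': at 15 (via fail)  ** P3@[16:16]
pos 17 'b': at 18 (via fail)
pos 18 'c': at 19
pos 19 'b': at 20
pos 20 'c': at 21
pos 21 'c': at 22  ** P6@[16:21]
pos 22 'a': at 3 (via fail)  ** P0@[20:22]
pos 23 'c': at 1 (via fail)
pos 24 'd': at 15  ** P3@[24:24]
pos 25 'b': at 18 (via fail)

All matches (sorted): [[1,1],[3,3],[5,3],[7,5],[7,7],[8,3],[10,5],[10,7],[12,3],[13,3],[15,7],[16,3],[21,6],[22,0],[24,3]]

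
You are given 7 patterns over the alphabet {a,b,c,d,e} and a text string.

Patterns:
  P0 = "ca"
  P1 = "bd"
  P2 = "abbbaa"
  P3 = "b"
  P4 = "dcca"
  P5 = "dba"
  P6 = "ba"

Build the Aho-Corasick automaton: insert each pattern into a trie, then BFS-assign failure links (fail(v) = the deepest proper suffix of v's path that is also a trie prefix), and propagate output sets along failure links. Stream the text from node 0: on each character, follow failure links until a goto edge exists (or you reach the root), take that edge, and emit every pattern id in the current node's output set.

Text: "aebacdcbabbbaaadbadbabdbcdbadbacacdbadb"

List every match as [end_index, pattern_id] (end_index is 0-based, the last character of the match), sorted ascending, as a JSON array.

Build automaton:
Trie nodes:
  n0 'ε': a→5 b→3 c→1 d→11
  n1 'c': a→2
  n2 'ca': ·  [P0 ends]
  n3 'b': a→17 d→4  [P3 ends]
  n4 'bd': ·  [P1 ends]
  n5 'a': b→6
  n6 'ab': b→7
  n7 'abb': b→8
  n8 'abbb': a→9
  n9 'abbba': a→10
  n10 'abbbaa': ·  [P2 ends]
  n11 'd': b→15 c→12
  n12 'dc': c→13
  n13 'dcc': a→14
  n14 'dcca': ·  [P4 ends]
  n15 'db': a→16
  n16 'dba': ·  [P5 ends]
  n17 'ba': ·  [P6 ends]

BFS fail/out derivation:
  fail(1) 'c': from fail(0)=0 chase 'c': 0 ⇒ 0;  out=∅∪out(0)=∅
  fail(3) 'b': from fail(0)=0 chase 'b': 0 ⇒ 0;  out={3}∪out(0)={3}
  fail(5) 'a': from fail(0)=0 chase 'a': 0 ⇒ 0;  out=∅∪out(0)=∅
  fail(11) 'd': from fail(0)=0 chase 'd': 0 ⇒ 0;  out=∅∪out(0)=∅
  fail(2) 'ca': from fail(1)=0 chase 'a': 0 ⇒ 5;  out={0}∪out(5)={0}
  fail(4) 'bd': from fail(3)=0 chase 'd': 0 ⇒ 11;  out={1}∪out(11)={1}
  fail(6) 'ab': from fail(5)=0 chase 'b': 0 ⇒ 3;  out=∅∪out(3)={3}
  fail(12) 'dc': from fail(11)=0 chase 'c': 0 ⇒ 1;  out=∅∪out(1)=∅
  fail(15) 'db': from fail(11)=0 chase 'b': 0 ⇒ 3;  out=∅∪out(3)={3}
  fail(17) 'ba': from fail(3)=0 chase 'a': 0 ⇒ 5;  out={6}∪out(5)={6}
  fail(7) 'abb': from fail(6)=3 chase 'b': 3→0 ⇒ 3;  out=∅∪out(3)={3}
  fail(13) 'dcc': from fail(12)=1 chase 'c': 1→0 ⇒ 1;  out=∅∪out(1)=∅
  fail(16) 'dba': from fail(15)=3 chase 'a': 3 ⇒ 17;  out={5}∪out(17)={5,6}
  fail(8) 'abbb': from fail(7)=3 chase 'b': 3→0 ⇒ 3;  out=∅∪out(3)={3}
  fail(14) 'dcca': from fail(13)=1 chase 'a': 1 ⇒ 2;  out={4}∪out(2)={0,4}
  fail(9) 'abbba': from fail(8)=3 chase 'a': 3 ⇒ 17;  out=∅∪out(17)={6}
  fail(10) 'abbbaa': from fail(9)=17 chase 'a': 17→5→0 ⇒ 5;  out={2}∪out(5)={2}

Text stream:
pos 0 'a': at 5
pos 1 'e': at 0 (fail-walked)
pos 2 'b': at 3  emit P3@[2:2]
pos 3 'a': at 17  emit P6@[2:3]
pos 4 'c': at 1 (fail-walked)
pos 5 'd': at 11 (fail-walked)
pos 6 'c': at 12
pos 7 'b': at 3 (fail-walked)  emit P3@[7:7]
pos 8 'a': at 17  emit P6@[7:8]
pos 9 'b': at 6 (fail-walked)  emit P3@[9:9]
pos 10 'b': at 7  emit P3@[10:10]
pos 11 'b': at 8  emit P3@[11:11]
pos 12 'a': at 9  emit P6@[11:12]
pos 13 'a': at 10  emit P2@[8:13]
pos 14 'a': at 5 (fail-walked)
pos 15 'd': at 11 (fail-walked)
pos 16 'b': at 15  emit P3@[16:16]
pos 17 'a': at 16  emit P5@[15:17],P6@[16:17]
pos 18 'd': at 11 (fail-walked)
pos 19 'b': at 15  emit P3@[19:19]
pos 20 'a': at 16  emit P5@[18:20],P6@[19:20]
pos 21 'b': at 6 (fail-walked)  emit P3@[21:21]
pos 22 'd': at 4 (fail-walked)  emit P1@[21:22]
pos 23 'b': at 15 (fail-walked)  emit P3@[23:23]
pos 24 'c': at 1 (fail-walked)
pos 25 'd': at 11 (fail-walked)
pos 26 'b': at 15  emit P3@[26:26]
pos 27 'a': at 16  emit P5@[25:27],P6@[26:27]
pos 28 'd': at 11 (fail-walked)
pos 29 'b': at 15  emit P3@[29:29]
pos 30 'a': at 16  emit P5@[28:30],P6@[29:30]
pos 31 'c': at 1 (fail-walked)
pos 32 'a': at 2  emit P0@[31:32]
pos 33 'c': at 1 (fail-walked)
pos 34 'd': at 11 (fail-walked)
pos 35 'b': at 15  emit P3@[35:35]
pos 36 'a': at 16  emit P5@[34:36],P6@[35:36]
pos 37 'd': at 11 (fail-walked)
pos 38 'b': at 15  emit P3@[38:38]

All matches (sorted): [[2,3],[3,6],[7,3],[8,6],[9,3],[10,3],[11,3],[12,6],[13,2],[16,3],[17,5],[17,6],[19,3],[20,5],[20,6],[21,3],[22,1],[23,3],[26,3],[27,5],[27,6],[29,3],[30,5],[30,6],[32,0],[35,3],[36,5],[36,6],[38,3]]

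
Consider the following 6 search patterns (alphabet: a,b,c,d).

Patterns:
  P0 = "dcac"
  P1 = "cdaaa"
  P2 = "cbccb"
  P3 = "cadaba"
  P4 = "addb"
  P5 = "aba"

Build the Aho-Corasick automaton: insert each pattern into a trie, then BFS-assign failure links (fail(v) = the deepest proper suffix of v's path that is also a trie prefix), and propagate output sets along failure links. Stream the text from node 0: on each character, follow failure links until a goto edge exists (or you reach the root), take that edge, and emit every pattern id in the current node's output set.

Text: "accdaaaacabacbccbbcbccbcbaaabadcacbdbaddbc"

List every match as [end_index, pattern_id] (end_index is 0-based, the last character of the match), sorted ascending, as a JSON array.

Build automaton:
Trie nodes:
  n0 'ε': a→19 c→5 d→1
  n1 'd': c→2
  n2 'dc': a→3
  n3 'dca': c→4
  n4 'dcac': ·  ←P0
  n5 'c': a→14 b→10 d→6
  n6 'cd': a→7
  n7 'cda': a→8
  n8 'cdaa': a→9
  n9 'cdaaa': ·  ←P1
  n10 'cb': c→11
  n11 'cbc': c→12
  n12 'cbcc': b→13
  n13 'cbccb': ·  ←P2
  n14 'ca': d→15
  n15 'cad': a→16
  n16 'cada': b→17
  n17 'cadab': a→18
  n18 'cadaba': ·  ←P3
  n19 'a': b→23 d→20
  n20 'ad': d→21
  n21 'add': b→22
  n22 'addb': ·  ←P4
  n23 'ab': a→24
  n24 'aba': ·  ←P5

Failure links (BFS by depth):
  n1('d'): parent n0 fail=0; on 'd' 0 → fail=0;  out ∅∪∅=∅
  n5('c'): parent n0 fail=0; on 'c' 0 → fail=0;  out ∅∪∅=∅
  n19('a'): parent n0 fail=0; on 'a' 0 → fail=0;  out ∅∪∅=∅
  n2('dc'): parent n1 fail=0; on 'c' 0 → fail=5;  out ∅∪∅=∅
  n6('cd'): parent n5 fail=0; on 'd' 0 → fail=1;  out ∅∪∅=∅
  n10('cb'): parent n5 fail=0; on 'b' 0 → fail=0;  out ∅∪∅=∅
  n14('ca'): parent n5 fail=0; on 'a' 0 → fail=19;  out ∅∪∅=∅
  n20('ad'): parent n19 fail=0; on 'd' 0 → fail=1;  out ∅∪∅=∅
  n23('ab'): parent n19 fail=0; on 'b' 0 → fail=0;  out ∅∪∅=∅
  n3('dca'): parent n2 fail=5; on 'a' 5 → fail=14;  out ∅∪∅=∅
  n7('cda'): parent n6 fail=1; on 'a' 1→0 → fail=19;  out ∅∪∅=∅
  n11('cbc'): parent n10 fail=0; on 'c' 0 → fail=5;  out ∅∪∅=∅
  n15('cad'): parent n14 fail=19; on 'd' 19 → fail=20;  out ∅∪∅=∅
  n21('add'): parent n20 fail=1; on 'd' 1→0 → fail=1;  out ∅∪∅=∅
  n24('aba'): parent n23 fail=0; on 'a' 0 → fail=19;  out {5}∪∅={5}
  n4('dcac'): parent n3 fail=14; on 'c' 14→19→0 → fail=5;  out {0}∪∅={0}
  n8('cdaa'): parent n7 fail=19; on 'a' 19→0 → fail=19;  out ∅∪∅=∅
  n12('cbcc'): parent n11 fail=5; on 'c' 5→0 → fail=5;  out ∅∪∅=∅
  n16('cada'): parent n15 fail=20; on 'a' 20→1→0 → fail=19;  out ∅∪∅=∅
  n22('addb'): parent n21 fail=1; on 'b' 1→0 → fail=0;  out {4}∪∅={4}
  n9('cdaaa'): parent n8 fail=19; on 'a' 19→0 → fail=19;  out {1}∪∅={1}
  n13('cbccb'): parent n12 fail=5; on 'b' 5 → fail=10;  out {2}∪∅={2}
  n17('cadab'): parent n16 fail=19; on 'b' 19 → fail=23;  out ∅∪∅=∅
  n18('cadaba'): parent n17 fail=23; on 'a' 23 → fail=24;  out {3}∪{5}={3,5}

Text stream:
[0] read 'a'  n0⇒n19
[1] read 'c'  n19⇒n5 (via fail)
[2] read 'c'  n5⇒n5 (via fail)
[3] read 'd'  n5⇒n6
[4] read 'a'  n6⇒n7
[5] read 'a'  n7⇒n8
[6] read 'a'  n8⇒n9  emit P1@[2:6]
[7] read 'a'  n9⇒n19 (via fail)
[8] read 'c'  n19⇒n5 (via fail)
[9] read 'a'  n5⇒n14
[10] read 'b'  n14⇒n23 (via fail)
[11] read 'a'  n23⇒n24  emit P5@[9:11]
[12] read 'c'  n24⇒n5 (via fail)
[13] read 'b'  n5⇒n10
[14] read 'c'  n10⇒n11
[15] read 'c'  n11⇒n12
[16] read 'b'  n12⇒n13  emit P2@[12:16]
[17] read 'b'  n13⇒n0 (via fail)
[18] read 'c'  n0⇒n5
[19] read 'b'  n5⇒n10
[20] read 'c'  n10⇒n11
[21] read 'c'  n11⇒n12
[22] read 'b'  n12⇒n13  emit P2@[18:22]
[23] read 'c'  n13⇒n11 (via fail)
[24] read 'b'  n11⇒n10 (via fail)
[25] read 'a'  n10⇒n19 (via fail)
[26] read 'a'  n19⇒n19 (via fail)
[27] read 'a'  n19⇒n19 (via fail)
[28] read 'b'  n19⇒n23
[29] read 'a'  n23⇒n24  emit P5@[27:29]
[30] read 'd'  n24⇒n20 (via fail)
[31] read 'c'  n20⇒n2 (via fail)
[32] read 'a'  n2⇒n3
[33] read 'c'  n3⇒n4  emit P0@[30:33]
[34] read 'b'  n4⇒n10 (via fail)
[35] read 'd'  n10⇒n1 (via fail)
[36] read 'b'  n1⇒n0 (via fail)
[37] read 'a'  n0⇒n19
[38] read 'd'  n19⇒n20
[39] read 'd'  n20⇒n21
[40] read 'b'  n21⇒n22  emit P4@[37:40]
[41] read 'c'  n22⇒n5 (via fail)

All matches (sorted): [[6,1],[11,5],[16,2],[22,2],[29,5],[33,0],[40,4]]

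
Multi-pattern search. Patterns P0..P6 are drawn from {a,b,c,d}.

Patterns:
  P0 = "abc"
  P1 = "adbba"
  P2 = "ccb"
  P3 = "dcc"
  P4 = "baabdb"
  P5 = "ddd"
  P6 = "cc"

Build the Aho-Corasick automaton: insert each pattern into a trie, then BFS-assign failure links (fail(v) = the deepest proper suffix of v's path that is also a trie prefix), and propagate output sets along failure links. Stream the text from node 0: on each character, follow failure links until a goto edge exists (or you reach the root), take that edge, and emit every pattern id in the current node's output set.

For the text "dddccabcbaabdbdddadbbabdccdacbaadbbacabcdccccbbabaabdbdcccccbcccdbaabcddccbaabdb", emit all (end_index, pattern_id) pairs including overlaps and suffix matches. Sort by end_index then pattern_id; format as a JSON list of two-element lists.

Build:
Trie nodes:
  n0 'ε': a→1 b→14 c→8 d→11
  n1 'a': b→2 d→4
  n2 'ab': c→3
  n3 'abc': ·  [P0 ends]
  n4 'ad': b→5
  n5 'adb': b→6
  n6 'adbb': a→7
  n7 'adbba': ·  [P1 ends]
  n8 'c': c→9
  n9 'cc': b→10  [P6 ends]
  n10 'ccb': ·  [P2 ends]
  n11 'd': c→12 d→20
  n12 'dc': c→13
  n13 'dcc': ·  [P3 ends]
  n14 'b': a→15
  n15 'ba': a→16
  n16 'baa': b→17
  n17 'baab': d→18
  n18 'baabd': b→19
  n19 'baabdb': ·  [P4 ends]
  n20 'dd': d→21
  n21 'ddd': ·  [P5 ends]

BFS fail/out derivation:
  n1('a'): parent n0 fail=0; on 'a' 0 → fail=0;  out ∅∪∅=∅
  n8('c'): parent n0 fail=0; on 'c' 0 → fail=0;  out ∅∪∅=∅
  n11('d'): parent n0 fail=0; on 'd' 0 → fail=0;  out ∅∪∅=∅
  n14('b'): parent n0 fail=0; on 'b' 0 → fail=0;  out ∅∪∅=∅
  n2('ab'): parent n1 fail=0; on 'b' 0 → fail=14;  out ∅∪∅=∅
  n4('ad'): parent n1 fail=0; on 'd' 0 → fail=11;  out ∅∪∅=∅
  n9('cc'): parent n8 fail=0; on 'c' 0 → fail=8;  out {6}∪∅={6}
  n12('dc'): parent n11 fail=0; on 'c' 0 → fail=8;  out ∅∪∅=∅
  n15('ba'): parent n14 fail=0; on 'a' 0 → fail=1;  out ∅∪∅=∅
  n20('dd'): parent n11 fail=0; on 'd' 0 → fail=11;  out ∅∪∅=∅
  n3('abc'): parent n2 fail=14; on 'c' 14→0 → fail=8;  out {0}∪∅={0}
  n5('adb'): parent n4 fail=11; on 'b' 11→0 → fail=14;  out ∅∪∅=∅
  n10('ccb'): parent n9 fail=8; on 'b' 8→0 → fail=14;  out {2}∪∅={2}
  n13('dcc'): parent n12 fail=8; on 'c' 8 → fail=9;  out {3}∪{6}={3,6}
  n16('baa'): parent n15 fail=1; on 'a' 1→0 → fail=1;  out ∅∪∅=∅
  n21('ddd'): parent n20 fail=11; on 'd' 11 → fail=20;  out {5}∪∅={5}
  n6('adbb'): parent n5 fail=14; on 'b' 14→0 → fail=14;  out ∅∪∅=∅
  n17('baab'): parent n16 fail=1; on 'b' 1 → fail=2;  out ∅∪∅=∅
  n7('adbba'): parent n6 fail=14; on 'a' 14 → fail=15;  out {1}∪∅={1}
  n18('baabd'): parent n17 fail=2; on 'd' 2→14→0 → fail=11;  out ∅∪∅=∅
  n19('baabdb'): parent n18 fail=11; on 'b' 11→0 → fail=14;  out {4}∪∅={4}

Scan:
pos 0 'd': at 11
pos 1 'd': at 20
pos 2 'd': at 21  emit P5@[0:2]
pos 3 'c': at 12 (fail-walked)
pos 4 'c': at 13  emit P3@[2:4],P6@[3:4]
pos 5 'a': at 1 (fail-walked)
pos 6 'b': at 2
pos 7 'c': at 3  emit P0@[5:7]
pos 8 'b': at 14 (fail-walked)
pos 9 'a': at 15
pos 10 'a': at 16
pos 11 'b': at 17
pos 12 'd': at 18
pos 13 'b': at 19  emit P4@[8:13]
pos 14 'd': at 11 (fail-walked)
pos 15 'd': at 20
pos 16 'd': at 21  emit P5@[14:16]
pos 17 'a': at 1 (fail-walked)
pos 18 'd': at 4
pos 19 'b': at 5
pos 20 'b': at 6
pos 21 'a': at 7  emit P1@[17:21]
pos 22 'b': at 2 (fail-walked)
pos 23 'd': at 11 (fail-walked)
pos 24 'c': at 12
pos 25 'c': at 13  emit P3@[23:25],P6@[24:25]
pos 26 'd': at 11 (fail-walked)
pos 27 'a': at 1 (fail-walked)
pos 28 'c': at 8 (fail-walked)
pos 29 'b': at 14 (fail-walked)
pos 30 'a': at 15
pos 31 'a': at 16
pos 32 'd': at 4 (fail-walked)
pos 33 'b': at 5
pos 34 'b': at 6
pos 35 'a': at 7  emit P1@[31:35]
pos 36 'c': at 8 (fail-walked)
pos 37 'a': at 1 (fail-walked)
pos 38 'b': at 2
pos 39 'c': at 3  emit P0@[37:39]
pos 40 'd': at 11 (fail-walked)
pos 41 'c': at 12
pos 42 'c': at 13  emit P3@[40:42],P6@[41:42]
pos 43 'c': at 9 (fail-walked)  emit P6@[42:43]
pos 44 'c': at 9 (fail-walked)  emit P6@[43:44]
pos 45 'b': at 10  emit P2@[43:45]
pos 46 'b': at 14 (fail-walked)
pos 47 'a': at 15
pos 48 'b': at 2 (fail-walked)
pos 49 'a': at 15 (fail-walked)
pos 50 'a': at 16
pos 51 'b': at 17
pos 52 'd': at 18
pos 53 'b': at 19  emit P4@[48:53]
pos 54 'd': at 11 (fail-walked)
pos 55 'c': at 12
pos 56 'c': at 13  emit P3@[54:56],P6@[55:56]
pos 57 'c': at 9 (fail-walked)  emit P6@[56:57]
pos 58 'c': at 9 (fail-walked)  emit P6@[57:58]
pos 59 'c': at 9 (fail-walked)  emit P6@[58:59]
pos 60 'b': at 10  emit P2@[58:60]
pos 61 'c': at 8 (fail-walked)
pos 62 'c': at 9  emit P6@[61:62]
pos 63 'c': at 9 (fail-walked)  emit P6@[62:63]
pos 64 'd': at 11 (fail-walked)
pos 65 'b': at 14 (fail-walked)
pos 66 'a': at 15
pos 67 'a': at 16
pos 68 'b': at 17
pos 69 'c': at 3 (fail-walked)  emit P0@[67:69]
pos 70 'd': at 11 (fail-walked)
pos 71 'd': at 20
pos 72 'c': at 12 (fail-walked)
pos 73 'c': at 13  emit P3@[71:73],P6@[72:73]
pos 74 'b': at 10 (fail-walked)  emit P2@[72:74]
pos 75 'a': at 15 (fail-walked)
pos 76 'a': at 16
pos 77 'b': at 17
pos 78 'd': at 18
pos 79 'b': at 19  emit P4@[74:79]

All matches (sorted): [[2,5],[4,3],[4,6],[7,0],[13,4],[16,5],[21,1],[25,3],[25,6],[35,1],[39,0],[42,3],[42,6],[43,6],[44,6],[45,2],[53,4],[56,3],[56,6],[57,6],[58,6],[59,6],[60,2],[62,6],[63,6],[69,0],[73,3],[73,6],[74,2],[79,4]]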